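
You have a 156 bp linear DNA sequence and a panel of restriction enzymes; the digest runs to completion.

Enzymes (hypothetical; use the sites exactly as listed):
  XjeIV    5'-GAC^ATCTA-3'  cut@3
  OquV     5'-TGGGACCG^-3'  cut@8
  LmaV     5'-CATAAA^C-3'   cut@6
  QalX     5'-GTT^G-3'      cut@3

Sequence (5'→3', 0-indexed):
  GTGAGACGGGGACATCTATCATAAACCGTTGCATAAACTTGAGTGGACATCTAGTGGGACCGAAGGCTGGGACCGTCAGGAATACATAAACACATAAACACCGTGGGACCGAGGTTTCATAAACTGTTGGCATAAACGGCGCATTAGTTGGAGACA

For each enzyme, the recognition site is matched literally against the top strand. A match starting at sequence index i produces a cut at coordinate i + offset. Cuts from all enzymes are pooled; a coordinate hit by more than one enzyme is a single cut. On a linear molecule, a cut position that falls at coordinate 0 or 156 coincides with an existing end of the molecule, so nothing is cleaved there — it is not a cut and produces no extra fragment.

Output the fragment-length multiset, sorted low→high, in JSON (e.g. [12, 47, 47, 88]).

[5,5,7,7,8,8,11,12,12,13,13,13,13,14,15]

Scan for sites:
  XjeIV GACATCTA/3: at [10, 45] ⇒ [13, 48]
  OquV TGGGACCG/8: at [54, 67, 103] ⇒ [62, 75, 111]
  LmaV CATAAAC/6: at [19, 31, 84, 92, 117, 130] ⇒ [25, 37, 90, 98, 123, 136]
  QalX GTTG/3: at [27, 125, 146] ⇒ [30, 128, 149]

All cut coordinates (distinct, sorted): [13, 25, 30, 37, 48, 62, 75, 90, 98, 111, 123, 128, 136, 149]

Fragment lengths:
  [0,13): 13 bp
  [13,25): 12 bp
  [25,30): 5 bp
  [30,37): 7 bp
  [37,48): 11 bp
  [48,62): 14 bp
  [62,75): 13 bp
  [75,90): 15 bp
  [90,98): 8 bp
  [98,111): 13 bp
  [111,123): 12 bp
  [123,128): 5 bp
  [128,136): 8 bp
  [136,149): 13 bp
  [149,156): 7 bp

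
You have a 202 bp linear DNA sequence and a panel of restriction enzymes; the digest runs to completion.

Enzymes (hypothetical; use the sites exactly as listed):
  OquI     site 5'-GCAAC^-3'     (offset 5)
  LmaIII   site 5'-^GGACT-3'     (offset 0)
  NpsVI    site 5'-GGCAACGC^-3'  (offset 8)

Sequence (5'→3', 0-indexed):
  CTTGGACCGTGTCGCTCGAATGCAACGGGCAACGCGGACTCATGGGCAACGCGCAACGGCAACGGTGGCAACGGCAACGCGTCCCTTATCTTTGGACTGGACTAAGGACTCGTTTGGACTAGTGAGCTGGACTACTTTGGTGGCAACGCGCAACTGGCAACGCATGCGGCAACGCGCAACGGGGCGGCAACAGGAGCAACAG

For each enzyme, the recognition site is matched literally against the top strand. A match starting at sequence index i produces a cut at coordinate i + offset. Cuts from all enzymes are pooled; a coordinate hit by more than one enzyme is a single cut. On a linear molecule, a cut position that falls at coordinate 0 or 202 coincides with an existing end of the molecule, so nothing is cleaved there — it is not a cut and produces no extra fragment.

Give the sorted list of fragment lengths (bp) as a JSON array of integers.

[2,2,2,2,2,2,2,5,5,5,5,6,6,7,7,7,9,9,10,10,11,13,13,15,19,26]

Per-enzyme occurrences:
  OquI GCAAC/5: at [21, 28, 45, 52, 58, 67, 73, 142, 149, 156, 168, 175, 186, 195] ⇒ [26, 33, 50, 57, 63, 72, 78, 147, 154, 161, 173, 180, 191, 200]
  LmaIII GGACT/0: at [35, 93, 98, 105, 115, 128] ⇒ [35, 93, 98, 105, 115, 128]
  NpsVI GGCAACGC/8: at [27, 44, 72, 141, 155, 167] ⇒ [35, 52, 80, 149, 163, 175]

Pooled cuts: [26, 33, 35, 50, 52, 57, 63, 72, 78, 80, 93, 98, 105, 115, 128, 147, 149, 154, 161, 163, 173, 175, 180, 191, 200]

Fragments:
  [0,26): 26 bp
  [26,33): 7 bp
  [33,35): 2 bp
  [35,50): 15 bp
  [50,52): 2 bp
  [52,57): 5 bp
  [57,63): 6 bp
  [63,72): 9 bp
  [72,78): 6 bp
  [78,80): 2 bp
  [80,93): 13 bp
  [93,98): 5 bp
  [98,105): 7 bp
  [105,115): 10 bp
  [115,128): 13 bp
  [128,147): 19 bp
  [147,149): 2 bp
  [149,154): 5 bp
  [154,161): 7 bp
  [161,163): 2 bp
  [163,173): 10 bp
  [173,175): 2 bp
  [175,180): 5 bp
  [180,191): 11 bp
  [191,200): 9 bp
  [200,202): 2 bp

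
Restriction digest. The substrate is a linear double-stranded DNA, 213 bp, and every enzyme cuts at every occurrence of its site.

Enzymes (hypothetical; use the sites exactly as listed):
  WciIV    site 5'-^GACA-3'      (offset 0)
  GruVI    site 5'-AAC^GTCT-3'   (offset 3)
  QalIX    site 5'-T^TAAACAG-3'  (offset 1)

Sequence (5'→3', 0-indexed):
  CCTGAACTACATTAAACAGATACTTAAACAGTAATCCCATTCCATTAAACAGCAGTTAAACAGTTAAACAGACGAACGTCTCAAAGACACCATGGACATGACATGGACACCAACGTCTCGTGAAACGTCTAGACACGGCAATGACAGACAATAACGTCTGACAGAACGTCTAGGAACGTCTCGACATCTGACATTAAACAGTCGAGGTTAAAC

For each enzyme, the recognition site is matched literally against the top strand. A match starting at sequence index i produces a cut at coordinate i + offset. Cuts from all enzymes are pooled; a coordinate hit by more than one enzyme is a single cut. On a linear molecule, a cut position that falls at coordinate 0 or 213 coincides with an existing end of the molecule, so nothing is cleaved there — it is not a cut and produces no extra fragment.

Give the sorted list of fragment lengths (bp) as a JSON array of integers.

[4,4,5,5,5,5,6,7,8,8,8,9,9,9,10,11,11,12,12,12,13,19,21]

Per-enzyme occurrences:
  WciIV GACA/0: at [85, 94, 99, 105, 131, 142, 146, 159, 182, 189] ⇒ [85, 94, 99, 105, 131, 142, 146, 159, 182, 189]
  GruVI AACGTCT/3: at [74, 111, 123, 152, 164, 174] ⇒ [77, 114, 126, 155, 167, 177]
  QalIX TTAAACAG/1: at [11, 23, 44, 55, 63, 193] ⇒ [12, 24, 45, 56, 64, 194]

Pooled cuts: [12, 24, 45, 56, 64, 77, 85, 94, 99, 105, 114, 126, 131, 142, 146, 155, 159, 167, 177, 182, 189, 194]

Fragment lengths:
  [0,12): 12 bp
  [12,24): 12 bp
  [24,45): 21 bp
  [45,56): 11 bp
  [56,64): 8 bp
  [64,77): 13 bp
  [77,85): 8 bp
  [85,94): 9 bp
  [94,99): 5 bp
  [99,105): 6 bp
  [105,114): 9 bp
  [114,126): 12 bp
  [126,131): 5 bp
  [131,142): 11 bp
  [142,146): 4 bp
  [146,155): 9 bp
  [155,159): 4 bp
  [159,167): 8 bp
  [167,177): 10 bp
  [177,182): 5 bp
  [182,189): 7 bp
  [189,194): 5 bp
  [194,213): 19 bp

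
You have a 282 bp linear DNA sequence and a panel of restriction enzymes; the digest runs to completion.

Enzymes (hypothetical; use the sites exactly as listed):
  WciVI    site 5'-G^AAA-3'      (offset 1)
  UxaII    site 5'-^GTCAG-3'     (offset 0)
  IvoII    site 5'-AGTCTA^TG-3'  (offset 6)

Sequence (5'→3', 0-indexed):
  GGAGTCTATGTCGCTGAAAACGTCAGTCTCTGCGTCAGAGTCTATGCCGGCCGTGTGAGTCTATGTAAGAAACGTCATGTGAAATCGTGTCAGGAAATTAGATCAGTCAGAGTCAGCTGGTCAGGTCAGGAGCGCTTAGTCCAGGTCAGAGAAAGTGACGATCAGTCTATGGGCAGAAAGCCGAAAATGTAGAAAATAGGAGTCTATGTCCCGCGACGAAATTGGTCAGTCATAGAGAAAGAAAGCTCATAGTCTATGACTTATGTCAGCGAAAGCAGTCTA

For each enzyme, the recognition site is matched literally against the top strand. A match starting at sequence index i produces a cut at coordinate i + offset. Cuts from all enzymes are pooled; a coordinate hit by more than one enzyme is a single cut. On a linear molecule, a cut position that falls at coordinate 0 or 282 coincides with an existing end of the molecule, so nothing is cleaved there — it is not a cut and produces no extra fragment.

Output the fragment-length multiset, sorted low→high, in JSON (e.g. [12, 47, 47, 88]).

[4,5,5,6,6,6,6,7,7,7,7,7,8,8,8,8,9,11,11,11,12,12,12,13,14,15,18,19,20]

Scan for sites:
  WciVI GAAA/1: at [15, 68, 80, 93, 150, 175, 182, 191, 217, 236, 240, 270] ⇒ [16, 69, 81, 94, 151, 176, 183, 192, 218, 237, 241, 271]
  UxaII GTCAG/0: at [21, 33, 88, 105, 111, 119, 124, 144, 224, 264] ⇒ [21, 33, 88, 105, 111, 119, 124, 144, 224, 264]
  IvoII AGTCTATG/6: at [2, 38, 57, 163, 200, 250] ⇒ [8, 44, 63, 169, 206, 256]

All cut coordinates (distinct, sorted): [8, 16, 21, 33, 44, 63, 69, 81, 88, 94, 105, 111, 119, 124, 144, 151, 169, 176, 183, 192, 206, 218, 224, 237, 241, 256, 264, 271]

Fragments:
  [0,8): 8 bp
  [8,16): 8 bp
  [16,21): 5 bp
  [21,33): 12 bp
  [33,44): 11 bp
  [44,63): 19 bp
  [63,69): 6 bp
  [69,81): 12 bp
  [81,88): 7 bp
  [88,94): 6 bp
  [94,105): 11 bp
  [105,111): 6 bp
  [111,119): 8 bp
  [119,124): 5 bp
  [124,144): 20 bp
  [144,151): 7 bp
  [151,169): 18 bp
  [169,176): 7 bp
  [176,183): 7 bp
  [183,192): 9 bp
  [192,206): 14 bp
  [206,218): 12 bp
  [218,224): 6 bp
  [224,237): 13 bp
  [237,241): 4 bp
  [241,256): 15 bp
  [256,264): 8 bp
  [264,271): 7 bp
  [271,282): 11 bp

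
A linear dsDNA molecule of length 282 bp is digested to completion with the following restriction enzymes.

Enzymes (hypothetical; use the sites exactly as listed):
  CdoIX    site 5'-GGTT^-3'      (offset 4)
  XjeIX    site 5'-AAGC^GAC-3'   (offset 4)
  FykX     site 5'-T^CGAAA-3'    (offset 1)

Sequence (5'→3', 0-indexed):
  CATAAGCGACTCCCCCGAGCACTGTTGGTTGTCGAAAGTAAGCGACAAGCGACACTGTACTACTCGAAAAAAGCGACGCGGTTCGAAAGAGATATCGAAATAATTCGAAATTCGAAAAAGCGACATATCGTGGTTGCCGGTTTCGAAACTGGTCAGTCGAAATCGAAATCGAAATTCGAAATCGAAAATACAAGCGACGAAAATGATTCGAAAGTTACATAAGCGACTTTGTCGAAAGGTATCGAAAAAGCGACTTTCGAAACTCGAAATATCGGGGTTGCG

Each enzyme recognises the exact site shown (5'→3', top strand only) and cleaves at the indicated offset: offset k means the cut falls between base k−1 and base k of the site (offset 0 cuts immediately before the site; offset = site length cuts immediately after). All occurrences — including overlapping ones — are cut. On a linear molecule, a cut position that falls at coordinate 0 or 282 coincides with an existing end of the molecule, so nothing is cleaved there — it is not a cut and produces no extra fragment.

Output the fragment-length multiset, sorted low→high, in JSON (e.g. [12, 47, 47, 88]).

Site scan:
  CdoIX GGTT/4: at [26, 79, 131, 138, 275] ⇒ [30, 83, 135, 142, 279]
  XjeIX AAGCGAC/4: at [3, 39, 46, 70, 117, 191, 220, 247] ⇒ [7, 43, 50, 74, 121, 195, 224, 251]
  FykX TCGAAA/1: at [31, 63, 82, 94, 104, 111, 142, 156, 162, 168, 175, 181, 207, 231, 241, 256, 263] ⇒ [32, 64, 83, 95, 105, 112, 143, 157, 163, 169, 176, 182, 208, 232, 242, 257, 264]

Pooled cuts: [7, 30, 32, 43, 50, 64, 74, 83, 95, 105, 112, 121, 135, 142, 143, 157, 163, 169, 176, 182, 195, 208, 224, 232, 242, 251, 257, 264, 279]

Fragment lengths:
  [0,7): 7 bp
  [7,30): 23 bp
  [30,32): 2 bp
  [32,43): 11 bp
  [43,50): 7 bp
  [50,64): 14 bp
  [64,74): 10 bp
  [74,83): 9 bp
  [83,95): 12 bp
  [95,105): 10 bp
  [105,112): 7 bp
  [112,121): 9 bp
  [121,135): 14 bp
  [135,142): 7 bp
  [142,143): 1 bp
  [143,157): 14 bp
  [157,163): 6 bp
  [163,169): 6 bp
  [169,176): 7 bp
  [176,182): 6 bp
  [182,195): 13 bp
  [195,208): 13 bp
  [208,224): 16 bp
  [224,232): 8 bp
  [232,242): 10 bp
  [242,251): 9 bp
  [251,257): 6 bp
  [257,264): 7 bp
  [264,279): 15 bp
  [279,282): 3 bp

[1,2,3,6,6,6,6,7,7,7,7,7,7,8,9,9,9,10,10,10,11,12,13,13,14,14,14,15,16,23]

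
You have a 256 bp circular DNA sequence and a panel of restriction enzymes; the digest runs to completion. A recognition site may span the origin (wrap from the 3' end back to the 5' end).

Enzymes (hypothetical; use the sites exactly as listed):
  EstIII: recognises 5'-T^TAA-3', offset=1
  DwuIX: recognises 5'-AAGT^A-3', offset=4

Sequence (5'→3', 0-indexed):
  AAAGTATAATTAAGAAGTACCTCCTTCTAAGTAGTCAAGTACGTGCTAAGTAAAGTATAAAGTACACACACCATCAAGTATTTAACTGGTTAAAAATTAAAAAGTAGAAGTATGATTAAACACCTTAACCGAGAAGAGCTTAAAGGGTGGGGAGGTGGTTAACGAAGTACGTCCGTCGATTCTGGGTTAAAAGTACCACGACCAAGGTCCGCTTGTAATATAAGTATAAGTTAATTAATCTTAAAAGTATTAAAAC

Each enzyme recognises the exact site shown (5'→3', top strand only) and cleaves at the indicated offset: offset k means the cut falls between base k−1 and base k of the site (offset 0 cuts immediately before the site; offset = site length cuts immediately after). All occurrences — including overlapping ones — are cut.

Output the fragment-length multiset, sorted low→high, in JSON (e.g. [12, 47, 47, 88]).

Site scan:
  EstIII TTAA/1: at [9, 81, 89, 96, 115, 124, 139, 158, 186, 230, 234, 240, 249] ⇒ [10, 82, 90, 97, 116, 125, 140, 159, 187, 231, 235, 241, 250]
  DwuIX AAGTA/4: at [1, 14, 28, 36, 47, 52, 59, 75, 101, 107, 164, 190, 221, 244] ⇒ [5, 18, 32, 40, 51, 56, 63, 79, 105, 111, 168, 194, 225, 248]

Pooled cuts: [5, 10, 18, 32, 40, 51, 56, 63, 79, 82, 90, 97, 105, 111, 116, 125, 140, 159, 168, 187, 194, 225, 231, 235, 241, 248, 250]

Fragments:
  5→10: 5 bp
  10→18: 8 bp
  18→32: 14 bp
  32→40: 8 bp
  40→51: 11 bp
  51→56: 5 bp
  56→63: 7 bp
  63→79: 16 bp
  79→82: 3 bp
  82→90: 8 bp
  90→97: 7 bp
  97→105: 8 bp
  105→111: 6 bp
  111→116: 5 bp
  116→125: 9 bp
  125→140: 15 bp
  140→159: 19 bp
  159→168: 9 bp
  168→187: 19 bp
  187→194: 7 bp
  194→225: 31 bp
  225→231: 6 bp
  231→235: 4 bp
  235→241: 6 bp
  241→248: 7 bp
  248→250: 2 bp
  250→5 (wrap): 256-250+5 = 11 bp

[2,3,4,5,5,5,6,6,6,7,7,7,7,8,8,8,8,9,9,11,11,14,15,16,19,19,31]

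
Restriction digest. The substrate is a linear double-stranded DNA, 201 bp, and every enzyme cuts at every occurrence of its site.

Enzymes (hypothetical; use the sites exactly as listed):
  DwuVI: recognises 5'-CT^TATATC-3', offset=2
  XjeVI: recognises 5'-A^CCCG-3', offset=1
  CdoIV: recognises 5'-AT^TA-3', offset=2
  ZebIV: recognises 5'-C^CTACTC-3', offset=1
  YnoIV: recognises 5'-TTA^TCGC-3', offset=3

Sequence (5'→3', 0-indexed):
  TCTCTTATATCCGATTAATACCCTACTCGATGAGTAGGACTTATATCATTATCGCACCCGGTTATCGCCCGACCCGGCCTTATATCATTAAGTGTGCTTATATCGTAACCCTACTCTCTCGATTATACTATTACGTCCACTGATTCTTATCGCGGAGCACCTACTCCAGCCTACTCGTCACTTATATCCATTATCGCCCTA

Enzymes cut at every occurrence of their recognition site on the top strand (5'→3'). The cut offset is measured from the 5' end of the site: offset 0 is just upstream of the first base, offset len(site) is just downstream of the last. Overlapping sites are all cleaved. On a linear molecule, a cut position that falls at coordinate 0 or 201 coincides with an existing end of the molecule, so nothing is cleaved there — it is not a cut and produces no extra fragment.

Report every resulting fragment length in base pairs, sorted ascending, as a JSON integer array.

Site scan:
  DwuVI (CTTATATC, off=2): starts [3, 39, 78, 96, 180] → cuts [5, 41, 80, 98, 182]
  XjeVI (ACCCG, off=1): starts [55, 71] → cuts [56, 72]
  CdoIV (ATTA, off=2): starts [13, 47, 86, 121, 129, 189] → cuts [15, 49, 88, 123, 131, 191]
  ZebIV (CCTACTC, off=1): starts [21, 109, 159, 169] → cuts [22, 110, 160, 170]
  YnoIV (TTATCGC, off=3): starts [48, 61, 146, 190] → cuts [51, 64, 149, 193]

Pooled cuts: [5, 15, 22, 41, 49, 51, 56, 64, 72, 80, 88, 98, 110, 123, 131, 149, 160, 170, 182, 191, 193]

Fragments:
  [0,5): 5 bp
  [5,15): 10 bp
  [15,22): 7 bp
  [22,41): 19 bp
  [41,49): 8 bp
  [49,51): 2 bp
  [51,56): 5 bp
  [56,64): 8 bp
  [64,72): 8 bp
  [72,80): 8 bp
  [80,88): 8 bp
  [88,98): 10 bp
  [98,110): 12 bp
  [110,123): 13 bp
  [123,131): 8 bp
  [131,149): 18 bp
  [149,160): 11 bp
  [160,170): 10 bp
  [170,182): 12 bp
  [182,191): 9 bp
  [191,193): 2 bp
  [193,201): 8 bp

[2,2,5,5,7,8,8,8,8,8,8,8,9,10,10,10,11,12,12,13,18,19]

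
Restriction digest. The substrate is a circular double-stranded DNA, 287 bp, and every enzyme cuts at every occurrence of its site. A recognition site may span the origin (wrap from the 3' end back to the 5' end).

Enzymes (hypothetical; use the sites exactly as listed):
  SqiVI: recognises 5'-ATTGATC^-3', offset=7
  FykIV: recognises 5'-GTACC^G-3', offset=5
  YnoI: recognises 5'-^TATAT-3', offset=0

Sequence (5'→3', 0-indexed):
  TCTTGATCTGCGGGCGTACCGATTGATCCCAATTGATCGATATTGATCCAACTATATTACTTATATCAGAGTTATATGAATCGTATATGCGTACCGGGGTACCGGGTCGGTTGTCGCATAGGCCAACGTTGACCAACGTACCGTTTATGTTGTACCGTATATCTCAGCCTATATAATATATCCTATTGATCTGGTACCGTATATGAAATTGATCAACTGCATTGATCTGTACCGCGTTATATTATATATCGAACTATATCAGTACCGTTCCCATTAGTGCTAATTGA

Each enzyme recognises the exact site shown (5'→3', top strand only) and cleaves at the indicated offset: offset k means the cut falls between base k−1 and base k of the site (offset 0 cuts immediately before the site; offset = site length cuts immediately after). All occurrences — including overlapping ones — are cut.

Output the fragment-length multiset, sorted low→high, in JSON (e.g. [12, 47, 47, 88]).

Scan for sites:
  SqiVI (ATTGATC, off=7): starts [21, 31, 41, 184, 207, 220, 282] → cuts [2, 28, 38, 48, 191, 214, 227]
  FykIV (GTACCG, off=5): starts [15, 90, 98, 137, 151, 193, 228, 261] → cuts [20, 95, 103, 142, 156, 198, 233, 266]
  YnoI (TATAT, off=0): starts [52, 61, 72, 83, 157, 169, 176, 199, 237, 242, 244, 254] → cuts [52, 61, 72, 83, 157, 169, 176, 199, 237, 242, 244, 254]

All cut coordinates (distinct, sorted): [2, 20, 28, 38, 48, 52, 61, 72, 83, 95, 103, 142, 156, 157, 169, 176, 191, 198, 199, 214, 227, 233, 237, 242, 244, 254, 266]

Fragment lengths:
  2→20: 18 bp
  20→28: 8 bp
  28→38: 10 bp
  38→48: 10 bp
  48→52: 4 bp
  52→61: 9 bp
  61→72: 11 bp
  72→83: 11 bp
  83→95: 12 bp
  95→103: 8 bp
  103→142: 39 bp
  142→156: 14 bp
  156→157: 1 bp
  157→169: 12 bp
  169→176: 7 bp
  176→191: 15 bp
  191→198: 7 bp
  198→199: 1 bp
  199→214: 15 bp
  214→227: 13 bp
  227→233: 6 bp
  233→237: 4 bp
  237→242: 5 bp
  242→244: 2 bp
  244→254: 10 bp
  254→266: 12 bp
  266→2 (wrap): 287-266+2 = 23 bp

[1,1,2,4,4,5,6,7,7,8,8,9,10,10,10,11,11,12,12,12,13,14,15,15,18,23,39]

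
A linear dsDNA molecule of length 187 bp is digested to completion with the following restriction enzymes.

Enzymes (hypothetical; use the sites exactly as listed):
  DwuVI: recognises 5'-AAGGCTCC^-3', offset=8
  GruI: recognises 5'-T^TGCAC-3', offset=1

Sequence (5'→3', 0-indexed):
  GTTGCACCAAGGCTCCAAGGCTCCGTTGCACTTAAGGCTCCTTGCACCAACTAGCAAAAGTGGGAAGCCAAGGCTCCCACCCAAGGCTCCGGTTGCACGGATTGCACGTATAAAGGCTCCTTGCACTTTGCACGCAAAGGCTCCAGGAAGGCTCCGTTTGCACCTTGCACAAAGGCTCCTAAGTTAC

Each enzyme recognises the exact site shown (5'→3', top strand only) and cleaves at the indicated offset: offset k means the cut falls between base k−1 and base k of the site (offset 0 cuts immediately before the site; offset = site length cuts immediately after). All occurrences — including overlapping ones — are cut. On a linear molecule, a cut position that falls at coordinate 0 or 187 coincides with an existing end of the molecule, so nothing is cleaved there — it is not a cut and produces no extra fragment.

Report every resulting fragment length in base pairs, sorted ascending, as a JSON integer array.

[1,1,2,2,3,3,7,7,8,8,9,11,13,14,14,15,16,18,35]

Per-enzyme occurrences:
  DwuVI AAGGCTCC/8: at [8, 16, 33, 69, 82, 112, 136, 147, 171] ⇒ [16, 24, 41, 77, 90, 120, 144, 155, 179]
  GruI TTGCAC/1: at [1, 25, 41, 92, 101, 120, 127, 157, 164] ⇒ [2, 26, 42, 93, 102, 121, 128, 158, 165]

Pooled cuts: [2, 16, 24, 26, 41, 42, 77, 90, 93, 102, 120, 121, 128, 144, 155, 158, 165, 179]

Fragments:
  [0,2): 2 bp
  [2,16): 14 bp
  [16,24): 8 bp
  [24,26): 2 bp
  [26,41): 15 bp
  [41,42): 1 bp
  [42,77): 35 bp
  [77,90): 13 bp
  [90,93): 3 bp
  [93,102): 9 bp
  [102,120): 18 bp
  [120,121): 1 bp
  [121,128): 7 bp
  [128,144): 16 bp
  [144,155): 11 bp
  [155,158): 3 bp
  [158,165): 7 bp
  [165,179): 14 bp
  [179,187): 8 bp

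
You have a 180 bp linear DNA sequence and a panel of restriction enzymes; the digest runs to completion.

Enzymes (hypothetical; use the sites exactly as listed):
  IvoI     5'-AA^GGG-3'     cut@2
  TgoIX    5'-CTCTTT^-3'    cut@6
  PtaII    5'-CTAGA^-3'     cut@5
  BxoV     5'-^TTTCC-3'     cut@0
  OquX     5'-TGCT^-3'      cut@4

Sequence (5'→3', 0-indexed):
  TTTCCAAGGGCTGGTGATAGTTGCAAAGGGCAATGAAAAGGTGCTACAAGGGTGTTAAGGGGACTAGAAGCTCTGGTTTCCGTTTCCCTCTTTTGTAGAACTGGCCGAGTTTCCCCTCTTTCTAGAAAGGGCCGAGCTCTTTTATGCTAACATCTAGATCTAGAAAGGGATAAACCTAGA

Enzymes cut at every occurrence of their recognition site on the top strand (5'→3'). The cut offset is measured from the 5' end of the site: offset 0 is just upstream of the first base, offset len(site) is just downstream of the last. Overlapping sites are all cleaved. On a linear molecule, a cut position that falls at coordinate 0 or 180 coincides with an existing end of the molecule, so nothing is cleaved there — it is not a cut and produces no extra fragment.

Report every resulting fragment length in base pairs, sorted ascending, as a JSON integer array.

Site scan:
  IvoI AAGGG/2: at [5, 25, 47, 56, 126, 164] ⇒ [7, 27, 49, 58, 128, 166]
  TgoIX CTCTTT/6: at [87, 115, 136] ⇒ [93, 121, 142]
  PtaII CTAGA/5: at [63, 121, 153, 159, 175] ⇒ [68, 126, 158, 164] (position 180 is a terminus of the linear molecule — no cut)
  BxoV TTTCC/0: at [0, 76, 82, 109] ⇒ [76, 82, 109] (position 0 is a terminus of the linear molecule — no cut)
  OquX TGCT/4: at [41, 144] ⇒ [45, 148]

Pooled cuts: [7, 27, 45, 49, 58, 68, 76, 82, 93, 109, 121, 126, 128, 142, 148, 158, 164, 166]

Fragments:
  [0,7): 7 bp
  [7,27): 20 bp
  [27,45): 18 bp
  [45,49): 4 bp
  [49,58): 9 bp
  [58,68): 10 bp
  [68,76): 8 bp
  [76,82): 6 bp
  [82,93): 11 bp
  [93,109): 16 bp
  [109,121): 12 bp
  [121,126): 5 bp
  [126,128): 2 bp
  [128,142): 14 bp
  [142,148): 6 bp
  [148,158): 10 bp
  [158,164): 6 bp
  [164,166): 2 bp
  [166,180): 14 bp

[2,2,4,5,6,6,6,7,8,9,10,10,11,12,14,14,16,18,20]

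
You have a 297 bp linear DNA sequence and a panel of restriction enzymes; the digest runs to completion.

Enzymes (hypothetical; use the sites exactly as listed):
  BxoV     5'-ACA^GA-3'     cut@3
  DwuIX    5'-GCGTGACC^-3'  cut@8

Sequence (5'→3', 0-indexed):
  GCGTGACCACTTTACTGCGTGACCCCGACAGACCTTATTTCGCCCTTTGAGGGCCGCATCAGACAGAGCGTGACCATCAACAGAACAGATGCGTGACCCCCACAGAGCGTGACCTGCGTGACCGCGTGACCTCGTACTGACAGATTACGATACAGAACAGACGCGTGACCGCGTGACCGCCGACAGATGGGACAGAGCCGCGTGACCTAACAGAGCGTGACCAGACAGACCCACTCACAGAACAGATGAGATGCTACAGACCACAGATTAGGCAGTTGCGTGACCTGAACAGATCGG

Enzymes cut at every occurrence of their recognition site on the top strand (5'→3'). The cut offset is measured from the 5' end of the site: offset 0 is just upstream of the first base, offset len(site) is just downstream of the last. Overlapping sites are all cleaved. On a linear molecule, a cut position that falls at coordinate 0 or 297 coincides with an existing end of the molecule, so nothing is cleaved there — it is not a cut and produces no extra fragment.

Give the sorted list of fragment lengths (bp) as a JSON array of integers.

[5,5,5,5,5,6,6,6,6,7,7,7,8,8,8,9,9,10,10,10,11,11,11,12,12,13,14,16,20,35]

Site scan:
  BxoV (ACAGA, off=3): starts [27, 62, 79, 84, 101, 139, 151, 156, 182, 191, 209, 224, 236, 241, 255, 262, 288] → cuts [30, 65, 82, 87, 104, 142, 154, 159, 185, 194, 212, 227, 239, 244, 258, 265, 291]
  DwuIX (GCGTGACC, off=8): starts [0, 16, 67, 90, 106, 115, 123, 162, 170, 199, 214, 277] → cuts [8, 24, 75, 98, 114, 123, 131, 170, 178, 207, 222, 285]

All cut coordinates (distinct, sorted): [8, 24, 30, 65, 75, 82, 87, 98, 104, 114, 123, 131, 142, 154, 159, 170, 178, 185, 194, 207, 212, 222, 227, 239, 244, 258, 265, 285, 291]

Fragments:
  [0,8): 8 bp
  [8,24): 16 bp
  [24,30): 6 bp
  [30,65): 35 bp
  [65,75): 10 bp
  [75,82): 7 bp
  [82,87): 5 bp
  [87,98): 11 bp
  [98,104): 6 bp
  [104,114): 10 bp
  [114,123): 9 bp
  [123,131): 8 bp
  [131,142): 11 bp
  [142,154): 12 bp
  [154,159): 5 bp
  [159,170): 11 bp
  [170,178): 8 bp
  [178,185): 7 bp
  [185,194): 9 bp
  [194,207): 13 bp
  [207,212): 5 bp
  [212,222): 10 bp
  [222,227): 5 bp
  [227,239): 12 bp
  [239,244): 5 bp
  [244,258): 14 bp
  [258,265): 7 bp
  [265,285): 20 bp
  [285,291): 6 bp
  [291,297): 6 bp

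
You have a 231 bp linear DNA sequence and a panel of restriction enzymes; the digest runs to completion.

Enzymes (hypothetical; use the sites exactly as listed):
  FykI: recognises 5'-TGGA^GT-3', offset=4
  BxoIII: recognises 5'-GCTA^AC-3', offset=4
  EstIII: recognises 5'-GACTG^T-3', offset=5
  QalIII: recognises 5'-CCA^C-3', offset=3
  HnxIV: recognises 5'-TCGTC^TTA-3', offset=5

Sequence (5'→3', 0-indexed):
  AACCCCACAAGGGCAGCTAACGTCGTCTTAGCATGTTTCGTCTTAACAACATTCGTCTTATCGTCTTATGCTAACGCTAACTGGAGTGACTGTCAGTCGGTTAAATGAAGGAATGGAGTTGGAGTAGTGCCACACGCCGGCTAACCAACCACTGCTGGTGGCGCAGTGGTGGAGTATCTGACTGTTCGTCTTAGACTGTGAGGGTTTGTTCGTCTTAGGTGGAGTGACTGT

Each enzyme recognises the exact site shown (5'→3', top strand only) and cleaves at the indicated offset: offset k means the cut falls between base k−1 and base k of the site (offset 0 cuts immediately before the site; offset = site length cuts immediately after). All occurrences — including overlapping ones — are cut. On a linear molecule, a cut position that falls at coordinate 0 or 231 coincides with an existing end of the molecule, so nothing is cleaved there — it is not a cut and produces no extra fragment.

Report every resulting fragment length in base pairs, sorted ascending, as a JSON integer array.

[1,6,6,6,6,7,7,7,8,8,8,8,8,9,9,11,11,12,15,15,16,22,25]

Site scan:
  FykI (TGGAGT, off=4): starts [81, 113, 119, 169, 219] → cuts [85, 117, 123, 173, 223]
  BxoIII (GCTAAC, off=4): starts [15, 69, 75, 139] → cuts [19, 73, 79, 143]
  EstIII (GACTGT, off=5): starts [87, 179, 193, 225] → cuts [92, 184, 198, 230]
  QalIII (CCAC, off=3): starts [4, 129, 148] → cuts [7, 132, 151]
  HnxIV (TCGTCTTA, off=5): starts [22, 37, 52, 60, 185, 209] → cuts [27, 42, 57, 65, 190, 214]

Pooled cuts: [7, 19, 27, 42, 57, 65, 73, 79, 85, 92, 117, 123, 132, 143, 151, 173, 184, 190, 198, 214, 223, 230]

Fragments:
  [0,7): 7 bp
  [7,19): 12 bp
  [19,27): 8 bp
  [27,42): 15 bp
  [42,57): 15 bp
  [57,65): 8 bp
  [65,73): 8 bp
  [73,79): 6 bp
  [79,85): 6 bp
  [85,92): 7 bp
  [92,117): 25 bp
  [117,123): 6 bp
  [123,132): 9 bp
  [132,143): 11 bp
  [143,151): 8 bp
  [151,173): 22 bp
  [173,184): 11 bp
  [184,190): 6 bp
  [190,198): 8 bp
  [198,214): 16 bp
  [214,223): 9 bp
  [223,230): 7 bp
  [230,231): 1 bp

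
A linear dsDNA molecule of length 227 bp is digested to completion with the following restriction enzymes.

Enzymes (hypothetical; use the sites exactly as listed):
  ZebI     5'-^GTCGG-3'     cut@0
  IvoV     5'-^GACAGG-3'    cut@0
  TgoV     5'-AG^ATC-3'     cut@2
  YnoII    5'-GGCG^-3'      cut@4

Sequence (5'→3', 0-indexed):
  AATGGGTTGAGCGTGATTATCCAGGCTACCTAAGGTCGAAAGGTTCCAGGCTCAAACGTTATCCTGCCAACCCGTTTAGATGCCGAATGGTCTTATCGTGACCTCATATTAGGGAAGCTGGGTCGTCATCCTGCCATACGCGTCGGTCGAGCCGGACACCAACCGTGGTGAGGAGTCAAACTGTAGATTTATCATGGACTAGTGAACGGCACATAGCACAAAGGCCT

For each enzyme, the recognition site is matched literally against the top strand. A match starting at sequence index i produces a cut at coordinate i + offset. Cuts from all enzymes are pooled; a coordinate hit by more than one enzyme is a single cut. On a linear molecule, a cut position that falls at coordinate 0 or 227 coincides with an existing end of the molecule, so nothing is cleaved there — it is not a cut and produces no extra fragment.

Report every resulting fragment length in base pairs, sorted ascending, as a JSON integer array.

[86,141]

Per-enzyme occurrences:
  ZebI (GTCGG, off=0): starts [141] → cuts [141]
  IvoV (GACAGG, off=0): no sites
  TgoV (AGATC, off=2): no sites
  YnoII (GGCG, off=4): no sites

All cut coordinates (distinct, sorted): [141]

Fragment lengths:
  [0,141): 141 bp
  [141,227): 86 bp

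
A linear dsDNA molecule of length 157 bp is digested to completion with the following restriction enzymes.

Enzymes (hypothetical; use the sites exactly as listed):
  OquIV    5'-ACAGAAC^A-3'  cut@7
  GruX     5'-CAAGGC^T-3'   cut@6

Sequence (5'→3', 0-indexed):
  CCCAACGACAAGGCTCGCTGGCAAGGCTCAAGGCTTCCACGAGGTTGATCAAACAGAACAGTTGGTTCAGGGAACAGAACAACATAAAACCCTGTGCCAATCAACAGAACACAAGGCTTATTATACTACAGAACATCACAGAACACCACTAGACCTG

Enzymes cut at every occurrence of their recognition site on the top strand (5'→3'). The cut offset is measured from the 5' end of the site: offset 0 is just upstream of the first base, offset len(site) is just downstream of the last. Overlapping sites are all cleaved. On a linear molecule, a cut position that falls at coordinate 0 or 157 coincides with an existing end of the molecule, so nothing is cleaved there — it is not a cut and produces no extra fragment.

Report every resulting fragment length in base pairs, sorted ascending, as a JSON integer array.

[7,7,10,13,13,14,17,21,25,30]

Per-enzyme occurrences:
  OquIV (ACAGAACA, off=7): starts [52, 73, 103, 127, 137] → cuts [59, 80, 110, 134, 144]
  GruX (CAAGGCT, off=6): starts [8, 21, 28, 111] → cuts [14, 27, 34, 117]

All cut coordinates (distinct, sorted): [14, 27, 34, 59, 80, 110, 117, 134, 144]

Fragment lengths:
  [0,14): 14 bp
  [14,27): 13 bp
  [27,34): 7 bp
  [34,59): 25 bp
  [59,80): 21 bp
  [80,110): 30 bp
  [110,117): 7 bp
  [117,134): 17 bp
  [134,144): 10 bp
  [144,157): 13 bp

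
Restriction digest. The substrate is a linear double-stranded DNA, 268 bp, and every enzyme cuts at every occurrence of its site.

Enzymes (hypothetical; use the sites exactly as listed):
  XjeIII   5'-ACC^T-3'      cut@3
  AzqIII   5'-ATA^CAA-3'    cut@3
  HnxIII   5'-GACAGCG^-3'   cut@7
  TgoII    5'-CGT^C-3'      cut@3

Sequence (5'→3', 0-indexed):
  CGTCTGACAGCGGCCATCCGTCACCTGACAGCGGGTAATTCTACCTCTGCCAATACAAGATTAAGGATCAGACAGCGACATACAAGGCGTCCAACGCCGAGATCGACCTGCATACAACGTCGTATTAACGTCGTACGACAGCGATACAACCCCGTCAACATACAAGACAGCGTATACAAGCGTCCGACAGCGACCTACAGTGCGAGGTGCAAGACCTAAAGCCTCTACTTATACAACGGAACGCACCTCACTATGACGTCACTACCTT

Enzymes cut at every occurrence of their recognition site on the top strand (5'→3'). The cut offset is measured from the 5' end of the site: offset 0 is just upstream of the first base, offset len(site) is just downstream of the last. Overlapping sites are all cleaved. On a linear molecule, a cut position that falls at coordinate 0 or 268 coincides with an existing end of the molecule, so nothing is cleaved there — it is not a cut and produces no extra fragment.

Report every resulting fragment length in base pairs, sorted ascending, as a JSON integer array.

Scan for sites:
  XjeIII ACCT/3: at [22, 42, 105, 192, 213, 244, 263] ⇒ [25, 45, 108, 195, 216, 247, 266]
  AzqIII ATACAA/3: at [52, 79, 111, 143, 159, 173, 230] ⇒ [55, 82, 114, 146, 162, 176, 233]
  HnxIII GACAGCG/7: at [5, 26, 70, 136, 165, 185] ⇒ [12, 33, 77, 143, 172, 192]
  TgoII CGTC/3: at [0, 18, 87, 117, 128, 152, 180, 256] ⇒ [3, 21, 90, 120, 131, 155, 183, 259]

All cut coordinates (distinct, sorted): [3, 12, 21, 25, 33, 45, 55, 77, 82, 90, 108, 114, 120, 131, 143, 146, 155, 162, 172, 176, 183, 192, 195, 216, 233, 247, 259, 266]

Fragments:
  [0,3): 3 bp
  [3,12): 9 bp
  [12,21): 9 bp
  [21,25): 4 bp
  [25,33): 8 bp
  [33,45): 12 bp
  [45,55): 10 bp
  [55,77): 22 bp
  [77,82): 5 bp
  [82,90): 8 bp
  [90,108): 18 bp
  [108,114): 6 bp
  [114,120): 6 bp
  [120,131): 11 bp
  [131,143): 12 bp
  [143,146): 3 bp
  [146,155): 9 bp
  [155,162): 7 bp
  [162,172): 10 bp
  [172,176): 4 bp
  [176,183): 7 bp
  [183,192): 9 bp
  [192,195): 3 bp
  [195,216): 21 bp
  [216,233): 17 bp
  [233,247): 14 bp
  [247,259): 12 bp
  [259,266): 7 bp
  [266,268): 2 bp

[2,3,3,3,4,4,5,6,6,7,7,7,8,8,9,9,9,9,10,10,11,12,12,12,14,17,18,21,22]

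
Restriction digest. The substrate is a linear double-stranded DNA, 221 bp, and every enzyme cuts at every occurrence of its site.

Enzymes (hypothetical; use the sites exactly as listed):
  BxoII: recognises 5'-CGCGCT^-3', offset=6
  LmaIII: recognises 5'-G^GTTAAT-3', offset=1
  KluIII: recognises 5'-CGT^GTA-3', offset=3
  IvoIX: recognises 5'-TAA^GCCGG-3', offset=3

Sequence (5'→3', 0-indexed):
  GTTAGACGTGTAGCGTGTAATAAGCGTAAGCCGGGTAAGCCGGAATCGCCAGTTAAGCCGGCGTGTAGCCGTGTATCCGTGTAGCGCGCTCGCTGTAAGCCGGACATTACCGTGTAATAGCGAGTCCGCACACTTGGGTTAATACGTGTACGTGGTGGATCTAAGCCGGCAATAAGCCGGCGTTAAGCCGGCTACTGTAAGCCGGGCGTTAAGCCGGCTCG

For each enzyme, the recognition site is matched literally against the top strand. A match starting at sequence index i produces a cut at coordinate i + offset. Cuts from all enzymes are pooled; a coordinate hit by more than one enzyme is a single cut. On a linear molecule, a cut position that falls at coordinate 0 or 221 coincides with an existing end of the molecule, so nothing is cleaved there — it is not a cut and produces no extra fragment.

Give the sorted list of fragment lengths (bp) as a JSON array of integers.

[7,8,8,8,8,9,9,9,10,10,11,11,12,13,14,15,17,18,24]

Site scan:
  BxoII (CGCGCT, off=6): starts [84] → cuts [90]
  LmaIII (GGTTAAT, off=1): starts [136] → cuts [137]
  KluIII (CGTGTA, off=3): starts [6, 13, 61, 69, 77, 110, 144] → cuts [9, 16, 64, 72, 80, 113, 147]
  IvoIX (TAAGCCGG, off=3): starts [26, 35, 53, 95, 161, 172, 183, 197, 209] → cuts [29, 38, 56, 98, 164, 175, 186, 200, 212]

Pooled cuts: [9, 16, 29, 38, 56, 64, 72, 80, 90, 98, 113, 137, 147, 164, 175, 186, 200, 212]

Fragments:
  [0,9): 9 bp
  [9,16): 7 bp
  [16,29): 13 bp
  [29,38): 9 bp
  [38,56): 18 bp
  [56,64): 8 bp
  [64,72): 8 bp
  [72,80): 8 bp
  [80,90): 10 bp
  [90,98): 8 bp
  [98,113): 15 bp
  [113,137): 24 bp
  [137,147): 10 bp
  [147,164): 17 bp
  [164,175): 11 bp
  [175,186): 11 bp
  [186,200): 14 bp
  [200,212): 12 bp
  [212,221): 9 bp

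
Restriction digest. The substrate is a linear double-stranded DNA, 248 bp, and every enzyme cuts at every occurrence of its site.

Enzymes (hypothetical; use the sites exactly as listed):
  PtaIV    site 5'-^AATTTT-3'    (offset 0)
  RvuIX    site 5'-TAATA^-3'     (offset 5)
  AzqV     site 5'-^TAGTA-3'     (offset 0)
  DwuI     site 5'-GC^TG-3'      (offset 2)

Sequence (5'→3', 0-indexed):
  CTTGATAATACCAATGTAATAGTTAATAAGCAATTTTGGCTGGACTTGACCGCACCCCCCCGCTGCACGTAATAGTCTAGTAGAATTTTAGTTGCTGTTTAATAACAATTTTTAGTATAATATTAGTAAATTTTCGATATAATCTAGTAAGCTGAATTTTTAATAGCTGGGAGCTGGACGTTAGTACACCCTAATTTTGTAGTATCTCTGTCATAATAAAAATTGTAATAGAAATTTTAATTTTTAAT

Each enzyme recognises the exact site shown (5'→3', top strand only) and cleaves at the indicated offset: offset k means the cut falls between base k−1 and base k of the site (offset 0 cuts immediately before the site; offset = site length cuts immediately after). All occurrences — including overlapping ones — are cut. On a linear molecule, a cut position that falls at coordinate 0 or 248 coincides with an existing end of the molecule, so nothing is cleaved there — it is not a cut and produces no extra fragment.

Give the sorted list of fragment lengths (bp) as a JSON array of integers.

[1,2,2,2,2,3,3,5,6,6,6,7,7,7,7,8,9,9,10,10,10,11,11,11,11,12,12,16,19,23]

Per-enzyme occurrences:
  PtaIV AATTTT/0: at [31, 83, 106, 128, 154, 192, 232, 238] ⇒ [31, 83, 106, 128, 154, 192, 232, 238]
  RvuIX TAATA/5: at [5, 16, 23, 69, 99, 117, 160, 213, 225] ⇒ [10, 21, 28, 74, 104, 122, 165, 218, 230]
  AzqV TAGTA/0: at [77, 112, 123, 144, 181, 199] ⇒ [77, 112, 123, 144, 181, 199]
  DwuI GCTG/2: at [38, 61, 93, 150, 165, 172] ⇒ [40, 63, 95, 152, 167, 174]

All cut coordinates (distinct, sorted): [10, 21, 28, 31, 40, 63, 74, 77, 83, 95, 104, 106, 112, 122, 123, 128, 144, 152, 154, 165, 167, 174, 181, 192, 199, 218, 230, 232, 238]

Fragment lengths:
  [0,10): 10 bp
  [10,21): 11 bp
  [21,28): 7 bp
  [28,31): 3 bp
  [31,40): 9 bp
  [40,63): 23 bp
  [63,74): 11 bp
  [74,77): 3 bp
  [77,83): 6 bp
  [83,95): 12 bp
  [95,104): 9 bp
  [104,106): 2 bp
  [106,112): 6 bp
  [112,122): 10 bp
  [122,123): 1 bp
  [123,128): 5 bp
  [128,144): 16 bp
  [144,152): 8 bp
  [152,154): 2 bp
  [154,165): 11 bp
  [165,167): 2 bp
  [167,174): 7 bp
  [174,181): 7 bp
  [181,192): 11 bp
  [192,199): 7 bp
  [199,218): 19 bp
  [218,230): 12 bp
  [230,232): 2 bp
  [232,238): 6 bp
  [238,248): 10 bp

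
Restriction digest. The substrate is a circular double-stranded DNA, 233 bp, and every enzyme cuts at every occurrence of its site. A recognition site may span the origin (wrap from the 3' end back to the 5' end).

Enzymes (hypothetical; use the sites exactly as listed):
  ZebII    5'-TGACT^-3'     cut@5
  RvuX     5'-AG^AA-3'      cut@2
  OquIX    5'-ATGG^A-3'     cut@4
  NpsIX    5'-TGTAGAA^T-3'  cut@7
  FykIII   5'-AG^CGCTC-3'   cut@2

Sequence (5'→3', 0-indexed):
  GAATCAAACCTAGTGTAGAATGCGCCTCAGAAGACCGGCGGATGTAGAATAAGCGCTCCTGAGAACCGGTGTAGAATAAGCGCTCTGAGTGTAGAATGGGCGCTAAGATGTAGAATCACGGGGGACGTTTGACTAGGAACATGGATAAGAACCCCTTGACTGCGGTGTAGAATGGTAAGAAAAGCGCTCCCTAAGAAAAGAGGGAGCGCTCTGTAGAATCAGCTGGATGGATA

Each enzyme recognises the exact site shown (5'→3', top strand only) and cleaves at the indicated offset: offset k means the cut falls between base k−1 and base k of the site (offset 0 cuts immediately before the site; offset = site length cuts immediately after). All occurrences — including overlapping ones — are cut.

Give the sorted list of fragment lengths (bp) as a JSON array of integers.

Site scan:
  ZebII (TGACT, off=5): starts [129, 156] → cuts [134, 161]
  RvuX (AGAA, off=2): starts [16, 28, 45, 61, 72, 92, 111, 147, 168, 177, 193, 214, 232] → cuts [1, 18, 30, 47, 63, 74, 94, 113, 149, 170, 179, 195, 216]
  OquIX (ATGGA, off=4): starts [140, 226] → cuts [144, 230]
  NpsIX (TGTAGAAT, off=7): starts [13, 42, 69, 89, 108, 165, 211] → cuts [20, 49, 76, 96, 115, 172, 218]
  FykIII (AGCGCTC, off=2): starts [51, 78, 182, 204] → cuts [53, 80, 184, 206]

All cut coordinates (distinct, sorted): [1, 18, 20, 30, 47, 49, 53, 63, 74, 76, 80, 94, 96, 113, 115, 134, 144, 149, 161, 170, 172, 179, 184, 195, 206, 216, 218, 230]

Fragment lengths:
  1→18: 17 bp
  18→20: 2 bp
  20→30: 10 bp
  30→47: 17 bp
  47→49: 2 bp
  49→53: 4 bp
  53→63: 10 bp
  63→74: 11 bp
  74→76: 2 bp
  76→80: 4 bp
  80→94: 14 bp
  94→96: 2 bp
  96→113: 17 bp
  113→115: 2 bp
  115→134: 19 bp
  134→144: 10 bp
  144→149: 5 bp
  149→161: 12 bp
  161→170: 9 bp
  170→172: 2 bp
  172→179: 7 bp
  179→184: 5 bp
  184→195: 11 bp
  195→206: 11 bp
  206→216: 10 bp
  216→218: 2 bp
  218→230: 12 bp
  230→1 (wrap): 233-230+1 = 4 bp

[2,2,2,2,2,2,2,4,4,4,5,5,7,9,10,10,10,10,11,11,11,12,12,14,17,17,17,19]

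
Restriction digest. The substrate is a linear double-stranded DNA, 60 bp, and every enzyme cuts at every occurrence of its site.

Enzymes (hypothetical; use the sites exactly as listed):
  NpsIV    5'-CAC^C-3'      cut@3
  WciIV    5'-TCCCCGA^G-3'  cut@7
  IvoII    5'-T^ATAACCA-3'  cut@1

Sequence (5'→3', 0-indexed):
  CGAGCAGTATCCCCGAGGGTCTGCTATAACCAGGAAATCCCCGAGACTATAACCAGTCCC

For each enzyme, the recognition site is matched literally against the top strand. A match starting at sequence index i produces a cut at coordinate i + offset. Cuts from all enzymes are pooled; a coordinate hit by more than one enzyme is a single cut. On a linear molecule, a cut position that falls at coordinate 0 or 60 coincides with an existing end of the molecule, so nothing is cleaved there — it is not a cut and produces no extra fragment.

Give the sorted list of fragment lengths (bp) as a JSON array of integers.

[4,9,12,16,19]

Scan for sites:
  NpsIV (CACC, off=3): no sites
  WciIV TCCCCGAG/7: at [9, 37] ⇒ [16, 44]
  IvoII TATAACCA/1: at [24, 47] ⇒ [25, 48]

All cut coordinates (distinct, sorted): [16, 25, 44, 48]

Fragment lengths:
  [0,16): 16 bp
  [16,25): 9 bp
  [25,44): 19 bp
  [44,48): 4 bp
  [48,60): 12 bp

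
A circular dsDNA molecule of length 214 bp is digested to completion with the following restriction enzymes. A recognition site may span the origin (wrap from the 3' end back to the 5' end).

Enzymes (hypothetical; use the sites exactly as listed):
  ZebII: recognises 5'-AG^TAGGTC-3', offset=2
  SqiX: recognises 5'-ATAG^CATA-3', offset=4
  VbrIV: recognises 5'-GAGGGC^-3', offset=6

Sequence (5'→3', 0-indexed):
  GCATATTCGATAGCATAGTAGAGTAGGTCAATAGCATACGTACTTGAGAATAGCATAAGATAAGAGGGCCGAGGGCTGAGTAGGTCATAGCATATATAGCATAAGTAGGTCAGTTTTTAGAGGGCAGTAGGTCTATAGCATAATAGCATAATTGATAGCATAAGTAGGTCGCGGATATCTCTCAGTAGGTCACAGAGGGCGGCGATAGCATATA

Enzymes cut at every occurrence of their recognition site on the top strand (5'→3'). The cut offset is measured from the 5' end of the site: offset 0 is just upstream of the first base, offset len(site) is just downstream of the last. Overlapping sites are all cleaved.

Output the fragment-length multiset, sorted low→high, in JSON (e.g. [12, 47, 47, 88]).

Per-enzyme occurrences:
  ZebII (AGTAGGTC, off=2): starts [21, 78, 103, 125, 162, 183] → cuts [23, 80, 105, 127, 164, 185]
  SqiX (ATAGCATA, off=4): starts [9, 30, 49, 86, 95, 134, 142, 154, 204, 211] → cuts [1, 13, 34, 53, 90, 99, 138, 146, 158, 208]
  VbrIV (GAGGGC, off=6): starts [63, 70, 119, 194] → cuts [69, 76, 125, 200]

All cut coordinates (distinct, sorted): [1, 13, 23, 34, 53, 69, 76, 80, 90, 99, 105, 125, 127, 138, 146, 158, 164, 185, 200, 208]

Fragment lengths:
  1→13: 12 bp
  13→23: 10 bp
  23→34: 11 bp
  34→53: 19 bp
  53→69: 16 bp
  69→76: 7 bp
  76→80: 4 bp
  80→90: 10 bp
  90→99: 9 bp
  99→105: 6 bp
  105→125: 20 bp
  125→127: 2 bp
  127→138: 11 bp
  138→146: 8 bp
  146→158: 12 bp
  158→164: 6 bp
  164→185: 21 bp
  185→200: 15 bp
  200→208: 8 bp
  208→1 (wrap): 214-208+1 = 7 bp

[2,4,6,6,7,7,8,8,9,10,10,11,11,12,12,15,16,19,20,21]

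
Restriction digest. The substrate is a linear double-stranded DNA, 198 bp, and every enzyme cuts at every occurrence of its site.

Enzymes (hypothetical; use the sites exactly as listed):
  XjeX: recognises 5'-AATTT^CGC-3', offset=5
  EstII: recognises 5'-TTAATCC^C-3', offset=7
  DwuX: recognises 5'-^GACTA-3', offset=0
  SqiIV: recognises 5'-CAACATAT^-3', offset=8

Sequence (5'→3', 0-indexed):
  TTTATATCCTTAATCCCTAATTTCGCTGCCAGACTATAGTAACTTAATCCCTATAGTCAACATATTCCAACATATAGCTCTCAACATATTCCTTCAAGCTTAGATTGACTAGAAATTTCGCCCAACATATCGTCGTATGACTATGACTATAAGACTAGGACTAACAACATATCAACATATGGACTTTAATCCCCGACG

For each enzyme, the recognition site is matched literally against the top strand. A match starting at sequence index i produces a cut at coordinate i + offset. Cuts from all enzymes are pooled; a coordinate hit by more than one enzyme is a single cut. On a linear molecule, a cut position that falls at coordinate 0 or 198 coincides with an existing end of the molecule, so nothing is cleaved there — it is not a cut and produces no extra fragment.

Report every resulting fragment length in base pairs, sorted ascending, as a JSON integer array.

Site scan:
  XjeX AATTTCGC/5: at [18, 113] ⇒ [23, 118]
  EstII TTAATCCC/7: at [9, 43, 185] ⇒ [16, 50, 192]
  DwuX GACTA/0: at [31, 106, 138, 144, 152, 158] ⇒ [31, 106, 138, 144, 152, 158]
  SqiIV CAACATAT/8: at [57, 67, 81, 122, 164, 172] ⇒ [65, 75, 89, 130, 172, 180]

All cut coordinates (distinct, sorted): [16, 23, 31, 50, 65, 75, 89, 106, 118, 130, 138, 144, 152, 158, 172, 180, 192]

Fragment lengths:
  [0,16): 16 bp
  [16,23): 7 bp
  [23,31): 8 bp
  [31,50): 19 bp
  [50,65): 15 bp
  [65,75): 10 bp
  [75,89): 14 bp
  [89,106): 17 bp
  [106,118): 12 bp
  [118,130): 12 bp
  [130,138): 8 bp
  [138,144): 6 bp
  [144,152): 8 bp
  [152,158): 6 bp
  [158,172): 14 bp
  [172,180): 8 bp
  [180,192): 12 bp
  [192,198): 6 bp

[6,6,6,7,8,8,8,8,10,12,12,12,14,14,15,16,17,19]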